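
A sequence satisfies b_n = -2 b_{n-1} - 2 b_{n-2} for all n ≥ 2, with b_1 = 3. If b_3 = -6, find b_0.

-3

Let b_0 = w.
b_2 = -6 - 2w
b_3 = 6 + 4w
So 6 + 4w = -6, giving w = -3.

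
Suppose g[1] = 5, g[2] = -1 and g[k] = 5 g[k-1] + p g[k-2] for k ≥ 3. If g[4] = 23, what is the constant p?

2

g[3] = -5 + 5p
g[4] = -25 + 24p
So -25 + 24p = 23, giving p = 2.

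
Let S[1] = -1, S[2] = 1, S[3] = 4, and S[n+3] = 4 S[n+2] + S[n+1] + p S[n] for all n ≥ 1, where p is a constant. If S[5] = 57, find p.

5

S[4] = 17 - p
S[5] = 72 - 3p
So 72 - 3p = 57, giving p = 5.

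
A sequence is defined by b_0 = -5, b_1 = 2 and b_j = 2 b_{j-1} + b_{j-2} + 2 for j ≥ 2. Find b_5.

b_2 = 2·2 + (-5) + 2 = 1
b_3 = 2·1 + 2 + 2 = 6
b_4 = 2·6 + 1 + 2 = 15
b_5 = 2·15 + 6 + 2 = 38

38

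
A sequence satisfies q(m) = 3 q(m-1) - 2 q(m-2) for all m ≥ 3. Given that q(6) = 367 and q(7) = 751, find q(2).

7

Rearranging, q(m-2) = (q(m) - 3 q(m-1)) / -2.
q(5) = (751 - 3(367)) / -2 = -350/-2 = 175
q(4) = (367 - 3(175)) / -2 = -158/-2 = 79
q(3) = (175 - 3(79)) / -2 = -62/-2 = 31
q(2) = (79 - 3(31)) / -2 = -14/-2 = 7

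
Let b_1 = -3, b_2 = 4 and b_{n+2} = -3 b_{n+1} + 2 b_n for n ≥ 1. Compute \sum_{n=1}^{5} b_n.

b_3 = -3*4 + 2*(-3) = -18
b_4 = -3*(-18) + 2*4 = 62
b_5 = -3*62 + 2*(-18) = -222
Sum = (-3) + 4 + (-18) + 62 + (-222) = -177

-177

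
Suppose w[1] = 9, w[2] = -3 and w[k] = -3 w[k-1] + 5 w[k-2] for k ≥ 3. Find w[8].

-58047

w[3] = -3·(-3) + 5·9 = 54
w[4] = -3·54 + 5·(-3) = -177
w[5] = -3·(-177) + 5·54 = 801
w[6] = -3·801 + 5·(-177) = -3288
w[7] = -3·(-3288) + 5·801 = 13869
w[8] = -3·13869 + 5·(-3288) = -58047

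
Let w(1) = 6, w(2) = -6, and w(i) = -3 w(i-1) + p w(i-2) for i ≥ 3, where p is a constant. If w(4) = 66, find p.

-5

w(3) = 18 + 6p
w(4) = -54 - 24p
So -54 - 24p = 66, giving p = -5.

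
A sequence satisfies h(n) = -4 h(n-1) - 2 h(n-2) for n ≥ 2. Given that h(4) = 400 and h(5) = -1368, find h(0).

-4

Rearranging, h(n-2) = (h(n) + 4 h(n-1)) / -2.
h(3) = (-1368 + 4·400) / -2 = 232/-2 = -116
h(2) = (400 + 4·(-116)) / -2 = -64/-2 = 32
h(1) = (-116 + 4·32) / -2 = 12/-2 = -6
h(0) = (32 + 4·(-6)) / -2 = 8/-2 = -4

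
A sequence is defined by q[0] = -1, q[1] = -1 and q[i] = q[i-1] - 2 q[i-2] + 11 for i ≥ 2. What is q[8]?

q[2] = (-1) - 2·(-1) + 11 = 12
q[3] = 12 - 2·(-1) + 11 = 25
q[4] = 25 - 2·12 + 11 = 12
q[5] = 12 - 2·25 + 11 = -27
q[6] = (-27) - 2·12 + 11 = -40
q[7] = (-40) - 2·(-27) + 11 = 25
q[8] = 25 - 2·(-40) + 11 = 116

116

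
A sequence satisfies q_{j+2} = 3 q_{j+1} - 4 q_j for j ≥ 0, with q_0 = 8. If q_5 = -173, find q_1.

Let q_1 = w.
q_2 = -32 + 3w
q_3 = -96 + 5w
q_4 = -160 + 3w
q_5 = -96 - 11w
So -96 - 11w = -173, giving w = 7.

7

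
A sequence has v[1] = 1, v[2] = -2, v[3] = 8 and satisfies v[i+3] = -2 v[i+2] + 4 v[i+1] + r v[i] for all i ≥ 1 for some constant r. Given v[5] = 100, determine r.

v[4] = -24 + r
v[5] = 80 - 4r
So 80 - 4r = 100, giving r = -5.

-5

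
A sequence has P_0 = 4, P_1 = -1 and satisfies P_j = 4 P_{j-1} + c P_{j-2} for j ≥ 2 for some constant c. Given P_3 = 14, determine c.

2

P_2 = -4 + 4c
P_3 = -16 + 15c
So -16 + 15c = 14, giving c = 2.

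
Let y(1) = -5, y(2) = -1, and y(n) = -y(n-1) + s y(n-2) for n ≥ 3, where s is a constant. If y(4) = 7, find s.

2

y(3) = 1 - 5s
y(4) = -1 + 4s
So -1 + 4s = 7, giving s = 2.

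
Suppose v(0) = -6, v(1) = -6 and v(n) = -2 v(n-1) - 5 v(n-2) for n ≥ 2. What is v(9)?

-2886

v(2) = -2*(-6) - 5*(-6) = 42
v(3) = -2*42 - 5*(-6) = -54
v(4) = -2*(-54) - 5*42 = -102
v(5) = -2*(-102) - 5*(-54) = 474
v(6) = -2*474 - 5*(-102) = -438
v(7) = -2*(-438) - 5*474 = -1494
v(8) = -2*(-1494) - 5*(-438) = 5178
v(9) = -2*5178 - 5*(-1494) = -2886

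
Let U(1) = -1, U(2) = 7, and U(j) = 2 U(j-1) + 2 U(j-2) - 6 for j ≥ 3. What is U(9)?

U(3) = 2(7) + 2(-1) - 6 = 6
U(4) = 2(6) + 2(7) - 6 = 20
U(5) = 2(20) + 2(6) - 6 = 46
U(6) = 2(46) + 2(20) - 6 = 126
U(7) = 2(126) + 2(46) - 6 = 338
U(8) = 2(338) + 2(126) - 6 = 922
U(9) = 2(922) + 2(338) - 6 = 2514

2514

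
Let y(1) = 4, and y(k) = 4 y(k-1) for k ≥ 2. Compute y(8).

65536

y(2) = 4*4 = 16
y(3) = 4*16 = 64
y(4) = 4*64 = 256
y(5) = 4*256 = 1024
y(6) = 4*1024 = 4096
y(7) = 4*4096 = 16384
y(8) = 4*16384 = 65536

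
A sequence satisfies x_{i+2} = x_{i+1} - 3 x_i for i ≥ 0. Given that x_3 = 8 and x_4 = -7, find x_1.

-1

Rearranging, x_{i-2} = (x_i - x_{i-1}) / -3.
x_2 = (-7 - 8) / -3 = -15/-3 = 5
x_1 = (8 - 5) / -3 = 3/-3 = -1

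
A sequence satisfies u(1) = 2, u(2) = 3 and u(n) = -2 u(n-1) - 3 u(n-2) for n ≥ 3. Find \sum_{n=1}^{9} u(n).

u(3) = -2·3 - 3·2 = -12
u(4) = -2·(-12) - 3·3 = 15
u(5) = -2·15 - 3·(-12) = 6
u(6) = -2·6 - 3·15 = -57
u(7) = -2·(-57) - 3·6 = 96
u(8) = -2·96 - 3·(-57) = -21
u(9) = -2·(-21) - 3·96 = -246
Sum = 2 + 3 + (-12) + 15 + 6 + (-57) + 96 + (-21) + (-246) = -214

-214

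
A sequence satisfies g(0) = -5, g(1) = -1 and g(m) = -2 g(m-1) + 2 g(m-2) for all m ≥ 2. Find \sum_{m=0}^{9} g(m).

4752

g(2) = -2(-1) + 2(-5) = -8
g(3) = -2(-8) + 2(-1) = 14
g(4) = -2(14) + 2(-8) = -44
g(5) = -2(-44) + 2(14) = 116
g(6) = -2(116) + 2(-44) = -320
g(7) = -2(-320) + 2(116) = 872
g(8) = -2(872) + 2(-320) = -2384
g(9) = -2(-2384) + 2(872) = 6512
Sum = (-5) + (-1) + (-8) + 14 + (-44) + 116 + (-320) + 872 + (-2384) + 6512 = 4752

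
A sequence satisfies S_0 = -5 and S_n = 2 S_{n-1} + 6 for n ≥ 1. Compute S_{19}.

The fixed point is 6/(1 - 2) = -6, so S_n + 6 = 2(S_{n-1} + 6).
Hence S_n = 1·2^n - 6.
S_{19} = 1·2^{19} - 6 = 1·524288 - 6 = 524282.

524282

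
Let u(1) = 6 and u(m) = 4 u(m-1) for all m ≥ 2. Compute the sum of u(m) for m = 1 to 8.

131070

u(2) = 4(6) = 24
u(3) = 4(24) = 96
u(4) = 4(96) = 384
u(5) = 4(384) = 1536
u(6) = 4(1536) = 6144
u(7) = 4(6144) = 24576
u(8) = 4(24576) = 98304
Sum = 6 + 24 + 96 + 384 + 1536 + 6144 + 24576 + 98304 = 131070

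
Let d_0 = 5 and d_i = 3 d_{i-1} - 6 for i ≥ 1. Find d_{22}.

The fixed point is -6/(1 - 3) = 3, so d_i - 3 = 3(d_{i-1} - 3).
Hence d_i = 2·3^i + 3.
d_{22} = 2·3^{22} + 3 = 2·31381059609 + 3 = 62762119221.

62762119221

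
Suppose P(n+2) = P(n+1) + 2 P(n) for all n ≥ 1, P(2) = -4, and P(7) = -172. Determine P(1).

Let P(1) = z.
P(3) = -4 + 2z
P(4) = -12 + 2z
P(5) = -20 + 6z
P(6) = -44 + 10z
P(7) = -84 + 22z
So -84 + 22z = -172, giving z = -4.

-4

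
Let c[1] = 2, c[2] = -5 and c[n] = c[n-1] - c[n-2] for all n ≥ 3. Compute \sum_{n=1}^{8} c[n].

c[3] = (-5) - 2 = -7
c[4] = (-7) - (-5) = -2
c[5] = (-2) - (-7) = 5
c[6] = 5 - (-2) = 7
c[7] = 7 - 5 = 2
c[8] = 2 - 7 = -5
Sum = 2 + (-5) + (-7) + (-2) + 5 + 7 + 2 + (-5) = -3

-3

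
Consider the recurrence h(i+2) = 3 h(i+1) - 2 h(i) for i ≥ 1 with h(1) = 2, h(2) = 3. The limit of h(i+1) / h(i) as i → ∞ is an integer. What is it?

The characteristic equation is r^2 - 3r + 2 = 0, which factors as (r - 2)(r - 1) = 0.
So the roots are 2 and 1. Since |2| > |1| and the coefficient of 2^i is non-zero, the ratio tends to 2.

2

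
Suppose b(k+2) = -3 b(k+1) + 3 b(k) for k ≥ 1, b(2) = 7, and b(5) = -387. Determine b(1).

Let b(1) = y.
b(3) = -21 + 3y
b(4) = 84 - 9y
b(5) = -315 + 36y
So -315 + 36y = -387, giving y = -2.

-2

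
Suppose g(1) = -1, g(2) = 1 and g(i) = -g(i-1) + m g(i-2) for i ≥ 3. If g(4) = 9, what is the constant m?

g(3) = -1 - m
g(4) = 1 + 2m
So 1 + 2m = 9, giving m = 4.

4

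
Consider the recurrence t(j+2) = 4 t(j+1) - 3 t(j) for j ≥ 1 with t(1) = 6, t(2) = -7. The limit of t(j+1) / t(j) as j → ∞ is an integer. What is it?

The characteristic equation is r^2 - 4r + 3 = 0, which factors as (r - 3)(r - 1) = 0.
So the roots are 3 and 1. Since |3| > |1| and the coefficient of 3^j is non-zero, the ratio tends to 3.

3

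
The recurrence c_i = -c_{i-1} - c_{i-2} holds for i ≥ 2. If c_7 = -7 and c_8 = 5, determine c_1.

-7

Rearranging, c_{i-2} = -(c_i + c_{i-1}).
c_6 = -(5 + (-7)) = 2
c_5 = -(-7 + 2) = 5
c_4 = -(2 + 5) = -7
c_3 = -(5 + (-7)) = 2
c_2 = -(-7 + 2) = 5
c_1 = -(2 + 5) = -7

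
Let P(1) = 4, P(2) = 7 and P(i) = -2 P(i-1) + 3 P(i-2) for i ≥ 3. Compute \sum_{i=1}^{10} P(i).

11119

P(3) = -2(7) + 3(4) = -2
P(4) = -2(-2) + 3(7) = 25
P(5) = -2(25) + 3(-2) = -56
P(6) = -2(-56) + 3(25) = 187
P(7) = -2(187) + 3(-56) = -542
P(8) = -2(-542) + 3(187) = 1645
P(9) = -2(1645) + 3(-542) = -4916
P(10) = -2(-4916) + 3(1645) = 14767
Sum = 4 + 7 + (-2) + 25 + (-56) + 187 + (-542) + 1645 + (-4916) + 14767 = 11119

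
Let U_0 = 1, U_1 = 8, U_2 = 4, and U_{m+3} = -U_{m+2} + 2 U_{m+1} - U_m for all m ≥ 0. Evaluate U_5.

U_3 = -4 + 2(8) - 1 = 11
U_4 = -11 + 2(4) - 8 = -11
U_5 = -(-11) + 2(11) - 4 = 29

29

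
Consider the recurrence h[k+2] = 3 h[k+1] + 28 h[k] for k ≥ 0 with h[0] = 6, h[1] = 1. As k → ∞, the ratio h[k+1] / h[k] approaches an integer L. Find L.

The characteristic equation is r^2 - 3r - 28 = 0, which factors as (r - 7)(r + 4) = 0.
So the roots are 7 and -4. Since |7| > |-4| and the coefficient of 7^k is non-zero, the ratio tends to 7.

7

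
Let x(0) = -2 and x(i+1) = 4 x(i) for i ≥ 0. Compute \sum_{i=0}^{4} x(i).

x(1) = 4·(-2) = -8
x(2) = 4·(-8) = -32
x(3) = 4·(-32) = -128
x(4) = 4·(-128) = -512
Sum = (-2) + (-8) + (-32) + (-128) + (-512) = -682

-682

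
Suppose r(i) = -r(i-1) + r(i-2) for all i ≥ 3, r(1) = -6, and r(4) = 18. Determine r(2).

6

Let r(2) = z.
r(3) = -6 - z
r(4) = 6 + 2z
So 6 + 2z = 18, giving z = 6.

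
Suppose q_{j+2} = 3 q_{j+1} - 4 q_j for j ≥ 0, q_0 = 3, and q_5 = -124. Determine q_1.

8

Let q_1 = v.
q_2 = -12 + 3v
q_3 = -36 + 5v
q_4 = -60 + 3v
q_5 = -36 - 11v
So -36 - 11v = -124, giving v = 8.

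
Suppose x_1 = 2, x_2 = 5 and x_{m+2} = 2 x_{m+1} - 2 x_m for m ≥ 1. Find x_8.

x_3 = 2(5) - 2(2) = 6
x_4 = 2(6) - 2(5) = 2
x_5 = 2(2) - 2(6) = -8
x_6 = 2(-8) - 2(2) = -20
x_7 = 2(-20) - 2(-8) = -24
x_8 = 2(-24) - 2(-20) = -8

-8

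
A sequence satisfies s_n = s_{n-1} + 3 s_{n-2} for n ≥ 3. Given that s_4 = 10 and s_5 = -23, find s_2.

7

Rearranging, s_{n-2} = (s_n - s_{n-1}) / 3.
s_3 = (-23 - 10) / 3 = -33/3 = -11
s_2 = (10 - (-11)) / 3 = 21/3 = 7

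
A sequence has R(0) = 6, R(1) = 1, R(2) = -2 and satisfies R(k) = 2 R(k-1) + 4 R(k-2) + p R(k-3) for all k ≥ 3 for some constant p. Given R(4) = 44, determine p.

R(3) = 6p
R(4) = -8 + 13p
So -8 + 13p = 44, giving p = 4.

4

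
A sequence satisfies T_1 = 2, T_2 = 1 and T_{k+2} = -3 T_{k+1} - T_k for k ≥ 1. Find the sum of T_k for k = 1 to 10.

T_3 = -3·1 - 2 = -5
T_4 = -3·(-5) - 1 = 14
T_5 = -3·14 - (-5) = -37
T_6 = -3·(-37) - 14 = 97
T_7 = -3·97 - (-37) = -254
T_8 = -3·(-254) - 97 = 665
T_9 = -3·665 - (-254) = -1741
T_{10} = -3·(-1741) - 665 = 4558
Sum = 2 + 1 + (-5) + 14 + (-37) + 97 + (-254) + 665 + (-1741) + 4558 = 3300

3300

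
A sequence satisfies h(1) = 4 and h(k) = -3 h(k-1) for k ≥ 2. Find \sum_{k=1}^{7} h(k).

2188

h(2) = -3·4 = -12
h(3) = -3·(-12) = 36
h(4) = -3·36 = -108
h(5) = -3·(-108) = 324
h(6) = -3·324 = -972
h(7) = -3·(-972) = 2916
Sum = 4 + (-12) + 36 + (-108) + 324 + (-972) + 2916 = 2188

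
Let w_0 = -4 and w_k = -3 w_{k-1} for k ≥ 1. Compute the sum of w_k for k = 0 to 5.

728

w_1 = -3*(-4) = 12
w_2 = -3*12 = -36
w_3 = -3*(-36) = 108
w_4 = -3*108 = -324
w_5 = -3*(-324) = 972
Sum = (-4) + 12 + (-36) + 108 + (-324) + 972 = 728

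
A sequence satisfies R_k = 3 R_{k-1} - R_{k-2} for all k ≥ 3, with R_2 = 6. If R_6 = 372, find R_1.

-2

Let R_1 = w.
R_3 = 18 - w
R_4 = 48 - 3w
R_5 = 126 - 8w
R_6 = 330 - 21w
So 330 - 21w = 372, giving w = -2.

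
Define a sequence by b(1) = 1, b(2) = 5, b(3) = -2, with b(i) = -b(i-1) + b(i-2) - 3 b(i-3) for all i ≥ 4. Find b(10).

665

b(4) = -(-2) + 5 - 3·1 = 4
b(5) = -4 + (-2) - 3·5 = -21
b(6) = -(-21) + 4 - 3·(-2) = 31
b(7) = -31 + (-21) - 3·4 = -64
b(8) = -(-64) + 31 - 3·(-21) = 158
b(9) = -158 + (-64) - 3·31 = -315
b(10) = -(-315) + 158 - 3·(-64) = 665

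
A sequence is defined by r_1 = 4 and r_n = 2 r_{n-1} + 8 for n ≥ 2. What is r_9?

3064

r_2 = 2·4 + 8 = 16
r_3 = 2·16 + 8 = 40
r_4 = 2·40 + 8 = 88
r_5 = 2·88 + 8 = 184
r_6 = 2·184 + 8 = 376
r_7 = 2·376 + 8 = 760
r_8 = 2·760 + 8 = 1528
r_9 = 2·1528 + 8 = 3064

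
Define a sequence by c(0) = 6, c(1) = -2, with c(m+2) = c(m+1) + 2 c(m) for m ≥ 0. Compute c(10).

c(2) = (-2) + 2*6 = 10
c(3) = 10 + 2*(-2) = 6
c(4) = 6 + 2*10 = 26
c(5) = 26 + 2*6 = 38
c(6) = 38 + 2*26 = 90
c(7) = 90 + 2*38 = 166
c(8) = 166 + 2*90 = 346
c(9) = 346 + 2*166 = 678
c(10) = 678 + 2*346 = 1370

1370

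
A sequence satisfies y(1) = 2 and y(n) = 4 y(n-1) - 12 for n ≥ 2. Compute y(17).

-8589934588

The fixed point is -12/(1 - 4) = 4, so y(n) - 4 = 4(y(n-1) - 4).
Hence y(n) = -2·4^{n-1} + 4.
y(17) = -2·4^{16} + 4 = -2·4294967296 + 4 = -8589934588.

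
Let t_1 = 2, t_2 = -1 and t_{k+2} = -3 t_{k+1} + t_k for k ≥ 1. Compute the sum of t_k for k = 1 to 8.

-1463

t_3 = -3*(-1) + 2 = 5
t_4 = -3*5 + (-1) = -16
t_5 = -3*(-16) + 5 = 53
t_6 = -3*53 + (-16) = -175
t_7 = -3*(-175) + 53 = 578
t_8 = -3*578 + (-175) = -1909
Sum = 2 + (-1) + 5 + (-16) + 53 + (-175) + 578 + (-1909) = -1463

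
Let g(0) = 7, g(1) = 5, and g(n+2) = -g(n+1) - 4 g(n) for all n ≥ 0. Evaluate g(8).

231

g(2) = -5 - 4·7 = -33
g(3) = -(-33) - 4·5 = 13
g(4) = -13 - 4·(-33) = 119
g(5) = -119 - 4·13 = -171
g(6) = -(-171) - 4·119 = -305
g(7) = -(-305) - 4·(-171) = 989
g(8) = -989 - 4·(-305) = 231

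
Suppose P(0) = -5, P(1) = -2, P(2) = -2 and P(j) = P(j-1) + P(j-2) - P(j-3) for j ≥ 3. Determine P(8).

P(3) = (-2) + (-2) - (-5) = 1
P(4) = 1 + (-2) - (-2) = 1
P(5) = 1 + 1 - (-2) = 4
P(6) = 4 + 1 - 1 = 4
P(7) = 4 + 4 - 1 = 7
P(8) = 7 + 4 - 4 = 7

7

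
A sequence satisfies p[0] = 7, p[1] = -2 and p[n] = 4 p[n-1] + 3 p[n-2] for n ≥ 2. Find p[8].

103351

p[2] = 4(-2) + 3(7) = 13
p[3] = 4(13) + 3(-2) = 46
p[4] = 4(46) + 3(13) = 223
p[5] = 4(223) + 3(46) = 1030
p[6] = 4(1030) + 3(223) = 4789
p[7] = 4(4789) + 3(1030) = 22246
p[8] = 4(22246) + 3(4789) = 103351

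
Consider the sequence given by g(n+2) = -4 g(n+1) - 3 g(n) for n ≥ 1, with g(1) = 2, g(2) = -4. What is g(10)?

-19684

g(3) = -4*(-4) - 3*2 = 10
g(4) = -4*10 - 3*(-4) = -28
g(5) = -4*(-28) - 3*10 = 82
g(6) = -4*82 - 3*(-28) = -244
g(7) = -4*(-244) - 3*82 = 730
g(8) = -4*730 - 3*(-244) = -2188
g(9) = -4*(-2188) - 3*730 = 6562
g(10) = -4*6562 - 3*(-2188) = -19684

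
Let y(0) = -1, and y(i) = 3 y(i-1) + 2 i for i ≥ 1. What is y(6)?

357

y(1) = 3(-1) + 2 = -1
y(2) = 3(-1) + 4 = 1
y(3) = 3(1) + 6 = 9
y(4) = 3(9) + 8 = 35
y(5) = 3(35) + 10 = 115
y(6) = 3(115) + 12 = 357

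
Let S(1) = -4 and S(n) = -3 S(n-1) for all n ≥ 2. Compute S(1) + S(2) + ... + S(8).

S(2) = -3*(-4) = 12
S(3) = -3*12 = -36
S(4) = -3*(-36) = 108
S(5) = -3*108 = -324
S(6) = -3*(-324) = 972
S(7) = -3*972 = -2916
S(8) = -3*(-2916) = 8748
Sum = (-4) + 12 + (-36) + 108 + (-324) + 972 + (-2916) + 8748 = 6560

6560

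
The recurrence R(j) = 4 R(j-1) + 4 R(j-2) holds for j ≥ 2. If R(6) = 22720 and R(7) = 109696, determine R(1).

6

Rearranging, R(j-2) = (R(j) - 4 R(j-1)) / 4.
R(5) = (109696 - 4*22720) / 4 = 18816/4 = 4704
R(4) = (22720 - 4*4704) / 4 = 3904/4 = 976
R(3) = (4704 - 4*976) / 4 = 800/4 = 200
R(2) = (976 - 4*200) / 4 = 176/4 = 44
R(1) = (200 - 4*44) / 4 = 24/4 = 6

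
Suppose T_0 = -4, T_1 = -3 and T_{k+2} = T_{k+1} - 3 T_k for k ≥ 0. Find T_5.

-63

T_2 = (-3) - 3·(-4) = 9
T_3 = 9 - 3·(-3) = 18
T_4 = 18 - 3·9 = -9
T_5 = (-9) - 3·18 = -63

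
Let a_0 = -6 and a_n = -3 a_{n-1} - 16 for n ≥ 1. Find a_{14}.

The fixed point is -16/(1 + 3) = -4, so a_n + 4 = -3(a_{n-1} + 4).
Hence a_n = -2·(-3)^n - 4.
a_{14} = -2·(-3)^{14} - 4 = -2·4782969 - 4 = -9565942.

-9565942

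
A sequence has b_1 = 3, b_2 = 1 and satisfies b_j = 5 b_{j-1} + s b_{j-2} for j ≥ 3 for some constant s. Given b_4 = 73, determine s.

3

b_3 = 5 + 3s
b_4 = 25 + 16s
So 25 + 16s = 73, giving s = 3.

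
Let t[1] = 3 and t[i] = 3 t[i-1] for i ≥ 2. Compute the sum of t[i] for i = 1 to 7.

3279

t[2] = 3*3 = 9
t[3] = 3*9 = 27
t[4] = 3*27 = 81
t[5] = 3*81 = 243
t[6] = 3*243 = 729
t[7] = 3*729 = 2187
Sum = 3 + 9 + 27 + 81 + 243 + 729 + 2187 = 3279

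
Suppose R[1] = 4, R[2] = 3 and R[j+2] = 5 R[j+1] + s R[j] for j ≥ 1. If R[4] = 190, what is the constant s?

5

R[3] = 15 + 4s
R[4] = 75 + 23s
So 75 + 23s = 190, giving s = 5.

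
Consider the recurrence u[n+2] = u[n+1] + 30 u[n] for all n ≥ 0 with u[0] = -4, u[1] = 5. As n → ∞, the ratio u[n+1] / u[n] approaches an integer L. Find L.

The characteristic equation is r^2 - r - 30 = 0, which factors as (r - 6)(r + 5) = 0.
So the roots are 6 and -5. Since |6| > |-5| and the coefficient of 6^n is non-zero, the ratio tends to 6.

6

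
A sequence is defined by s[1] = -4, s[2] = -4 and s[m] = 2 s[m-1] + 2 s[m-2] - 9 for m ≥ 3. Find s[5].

s[3] = 2*(-4) + 2*(-4) - 9 = -25
s[4] = 2*(-25) + 2*(-4) - 9 = -67
s[5] = 2*(-67) + 2*(-25) - 9 = -193

-193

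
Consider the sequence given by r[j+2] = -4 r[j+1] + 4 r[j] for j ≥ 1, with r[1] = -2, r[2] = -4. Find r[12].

r[3] = -4*(-4) + 4*(-2) = 8
r[4] = -4*8 + 4*(-4) = -48
r[5] = -4*(-48) + 4*8 = 224
r[6] = -4*224 + 4*(-48) = -1088
r[7] = -4*(-1088) + 4*224 = 5248
r[8] = -4*5248 + 4*(-1088) = -25344
r[9] = -4*(-25344) + 4*5248 = 122368
r[10] = -4*122368 + 4*(-25344) = -590848
r[11] = -4*(-590848) + 4*122368 = 2852864
r[12] = -4*2852864 + 4*(-590848) = -13774848

-13774848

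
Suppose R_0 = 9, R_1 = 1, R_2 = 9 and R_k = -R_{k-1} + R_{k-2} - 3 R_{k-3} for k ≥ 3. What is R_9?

-2255

R_3 = -9 + 1 - 3*9 = -35
R_4 = -(-35) + 9 - 3*1 = 41
R_5 = -41 + (-35) - 3*9 = -103
R_6 = -(-103) + 41 - 3*(-35) = 249
R_7 = -249 + (-103) - 3*41 = -475
R_8 = -(-475) + 249 - 3*(-103) = 1033
R_9 = -1033 + (-475) - 3*249 = -2255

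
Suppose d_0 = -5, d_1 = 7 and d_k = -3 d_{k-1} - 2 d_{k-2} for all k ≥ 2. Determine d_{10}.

d_2 = -3·7 - 2·(-5) = -11
d_3 = -3·(-11) - 2·7 = 19
d_4 = -3·19 - 2·(-11) = -35
d_5 = -3·(-35) - 2·19 = 67
d_6 = -3·67 - 2·(-35) = -131
d_7 = -3·(-131) - 2·67 = 259
d_8 = -3·259 - 2·(-131) = -515
d_9 = -3·(-515) - 2·259 = 1027
d_{10} = -3·1027 - 2·(-515) = -2051

-2051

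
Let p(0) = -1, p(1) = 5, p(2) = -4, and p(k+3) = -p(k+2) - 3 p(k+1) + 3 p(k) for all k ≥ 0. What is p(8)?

119

p(3) = -(-4) - 3·5 + 3·(-1) = -14
p(4) = -(-14) - 3·(-4) + 3·5 = 41
p(5) = -41 - 3·(-14) + 3·(-4) = -11
p(6) = -(-11) - 3·41 + 3·(-14) = -154
p(7) = -(-154) - 3·(-11) + 3·41 = 310
p(8) = -310 - 3·(-154) + 3·(-11) = 119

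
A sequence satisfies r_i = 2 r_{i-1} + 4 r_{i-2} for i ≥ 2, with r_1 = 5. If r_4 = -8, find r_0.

Let r_0 = y.
r_2 = 10 + 4y
r_3 = 40 + 8y
r_4 = 120 + 32y
So 120 + 32y = -8, giving y = -4.

-4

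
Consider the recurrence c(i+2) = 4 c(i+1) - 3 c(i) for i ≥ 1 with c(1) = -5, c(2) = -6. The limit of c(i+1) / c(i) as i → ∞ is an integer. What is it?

3

The characteristic equation is r^2 - 4r + 3 = 0, which factors as (r - 3)(r - 1) = 0.
So the roots are 3 and 1. Since |3| > |1| and the coefficient of 3^i is non-zero, the ratio tends to 3.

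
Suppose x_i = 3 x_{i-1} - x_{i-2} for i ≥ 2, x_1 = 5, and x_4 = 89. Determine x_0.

2

Let x_0 = y.
x_2 = 15 - y
x_3 = 40 - 3y
x_4 = 105 - 8y
So 105 - 8y = 89, giving y = 2.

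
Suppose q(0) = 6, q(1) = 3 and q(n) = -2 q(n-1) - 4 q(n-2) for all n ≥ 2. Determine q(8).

-1920

q(2) = -2·3 - 4·6 = -30
q(3) = -2·(-30) - 4·3 = 48
q(4) = -2·48 - 4·(-30) = 24
q(5) = -2·24 - 4·48 = -240
q(6) = -2·(-240) - 4·24 = 384
q(7) = -2·384 - 4·(-240) = 192
q(8) = -2·192 - 4·384 = -1920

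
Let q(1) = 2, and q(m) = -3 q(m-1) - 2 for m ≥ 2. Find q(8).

q(2) = -3(2) - 2 = -8
q(3) = -3(-8) - 2 = 22
q(4) = -3(22) - 2 = -68
q(5) = -3(-68) - 2 = 202
q(6) = -3(202) - 2 = -608
q(7) = -3(-608) - 2 = 1822
q(8) = -3(1822) - 2 = -5468

-5468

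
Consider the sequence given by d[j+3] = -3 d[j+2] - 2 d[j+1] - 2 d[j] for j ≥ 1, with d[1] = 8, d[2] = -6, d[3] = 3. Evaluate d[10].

d[4] = -3(3) - 2(-6) - 2(8) = -13
d[5] = -3(-13) - 2(3) - 2(-6) = 45
d[6] = -3(45) - 2(-13) - 2(3) = -115
d[7] = -3(-115) - 2(45) - 2(-13) = 281
d[8] = -3(281) - 2(-115) - 2(45) = -703
d[9] = -3(-703) - 2(281) - 2(-115) = 1777
d[10] = -3(1777) - 2(-703) - 2(281) = -4487

-4487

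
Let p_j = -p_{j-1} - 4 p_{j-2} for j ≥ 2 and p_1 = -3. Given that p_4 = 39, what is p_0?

Let p_0 = w.
p_2 = 3 - 4w
p_3 = 9 + 4w
p_4 = -21 + 12w
So -21 + 12w = 39, giving w = 5.

5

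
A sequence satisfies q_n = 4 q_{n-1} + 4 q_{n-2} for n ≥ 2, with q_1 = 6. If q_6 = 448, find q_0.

-7

Let q_0 = y.
q_2 = 24 + 4y
q_3 = 120 + 16y
q_4 = 576 + 80y
q_5 = 2784 + 384y
q_6 = 13440 + 1856y
So 13440 + 1856y = 448, giving y = -7.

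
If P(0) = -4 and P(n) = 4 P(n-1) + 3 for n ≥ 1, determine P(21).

-13194139533313

The fixed point is 3/(1 - 4) = -1, so P(n) + 1 = 4(P(n-1) + 1).
Hence P(n) = -3·4^n - 1.
P(21) = -3·4^{21} - 1 = -3·4398046511104 - 1 = -13194139533313.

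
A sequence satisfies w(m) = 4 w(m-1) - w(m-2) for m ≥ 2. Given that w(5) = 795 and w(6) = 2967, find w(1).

3

Rearranging, w(m-2) = -(w(m) - 4 w(m-1)).
w(4) = -(2967 - 4·795) = 213
w(3) = -(795 - 4·213) = 57
w(2) = -(213 - 4·57) = 15
w(1) = -(57 - 4·15) = 3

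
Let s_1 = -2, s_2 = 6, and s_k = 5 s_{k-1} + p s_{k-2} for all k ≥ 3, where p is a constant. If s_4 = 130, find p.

5

s_3 = 30 - 2p
s_4 = 150 - 4p
So 150 - 4p = 130, giving p = 5.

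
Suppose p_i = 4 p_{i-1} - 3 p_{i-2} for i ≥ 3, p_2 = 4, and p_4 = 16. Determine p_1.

3

Let p_1 = y.
p_3 = 16 - 3y
p_4 = 52 - 12y
So 52 - 12y = 16, giving y = 3.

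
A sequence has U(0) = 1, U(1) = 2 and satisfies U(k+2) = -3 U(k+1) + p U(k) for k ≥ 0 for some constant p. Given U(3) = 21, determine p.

U(2) = -6 + p
U(3) = 18 - p
So 18 - p = 21, giving p = -3.

-3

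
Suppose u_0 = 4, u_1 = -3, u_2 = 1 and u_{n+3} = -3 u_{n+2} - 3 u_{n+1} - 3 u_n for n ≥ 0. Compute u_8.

576

u_3 = -3*1 - 3*(-3) - 3*4 = -6
u_4 = -3*(-6) - 3*1 - 3*(-3) = 24
u_5 = -3*24 - 3*(-6) - 3*1 = -57
u_6 = -3*(-57) - 3*24 - 3*(-6) = 117
u_7 = -3*117 - 3*(-57) - 3*24 = -252
u_8 = -3*(-252) - 3*117 - 3*(-57) = 576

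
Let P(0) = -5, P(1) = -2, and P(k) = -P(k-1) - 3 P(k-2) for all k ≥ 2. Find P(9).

673

P(2) = -(-2) - 3*(-5) = 17
P(3) = -17 - 3*(-2) = -11
P(4) = -(-11) - 3*17 = -40
P(5) = -(-40) - 3*(-11) = 73
P(6) = -73 - 3*(-40) = 47
P(7) = -47 - 3*73 = -266
P(8) = -(-266) - 3*47 = 125
P(9) = -125 - 3*(-266) = 673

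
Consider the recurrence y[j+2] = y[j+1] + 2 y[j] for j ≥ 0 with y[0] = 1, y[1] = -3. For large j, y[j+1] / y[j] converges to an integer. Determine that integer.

2

The characteristic equation is r^2 - r - 2 = 0, which factors as (r - 2)(r + 1) = 0.
So the roots are 2 and -1. Since |2| > |-1| and the coefficient of 2^j is non-zero, the ratio tends to 2.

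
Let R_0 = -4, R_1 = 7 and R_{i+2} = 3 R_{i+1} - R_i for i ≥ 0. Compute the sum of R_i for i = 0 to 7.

5187

R_2 = 3(7) - (-4) = 25
R_3 = 3(25) - 7 = 68
R_4 = 3(68) - 25 = 179
R_5 = 3(179) - 68 = 469
R_6 = 3(469) - 179 = 1228
R_7 = 3(1228) - 469 = 3215
Sum = (-4) + 7 + 25 + 68 + 179 + 469 + 1228 + 3215 = 5187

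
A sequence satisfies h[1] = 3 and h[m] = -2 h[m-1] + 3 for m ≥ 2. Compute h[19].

524289

The fixed point is 3/(1 + 2) = 1, so h[m] - 1 = -2(h[m-1] - 1).
Hence h[m] = 2·(-2)^{m-1} + 1.
h[19] = 2·(-2)^{18} + 1 = 2·262144 + 1 = 524289.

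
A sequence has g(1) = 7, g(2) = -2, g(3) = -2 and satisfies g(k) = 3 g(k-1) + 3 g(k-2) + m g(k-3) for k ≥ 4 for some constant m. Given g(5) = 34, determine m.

4

g(4) = -12 + 7m
g(5) = -42 + 19m
So -42 + 19m = 34, giving m = 4.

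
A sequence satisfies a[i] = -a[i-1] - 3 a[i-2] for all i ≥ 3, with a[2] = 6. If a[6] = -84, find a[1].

Let a[1] = x.
a[3] = -6 - 3x
a[4] = -12 + 3x
a[5] = 30 + 6x
a[6] = 6 - 15x
So 6 - 15x = -84, giving x = 6.

6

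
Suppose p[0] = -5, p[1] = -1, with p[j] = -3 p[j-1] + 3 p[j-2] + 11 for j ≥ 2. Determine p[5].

p[2] = -3*(-1) + 3*(-5) + 11 = -1
p[3] = -3*(-1) + 3*(-1) + 11 = 11
p[4] = -3*11 + 3*(-1) + 11 = -25
p[5] = -3*(-25) + 3*11 + 11 = 119

119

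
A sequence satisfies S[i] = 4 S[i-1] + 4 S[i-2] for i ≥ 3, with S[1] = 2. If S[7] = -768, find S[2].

-2

Let S[2] = x.
S[3] = 8 + 4x
S[4] = 32 + 20x
S[5] = 160 + 96x
S[6] = 768 + 464x
S[7] = 3712 + 2240x
So 3712 + 2240x = -768, giving x = -2.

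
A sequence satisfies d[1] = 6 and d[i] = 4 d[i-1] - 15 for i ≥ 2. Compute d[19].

The fixed point is -15/(1 - 4) = 5, so d[i] - 5 = 4(d[i-1] - 5).
Hence d[i] = 1·4^{i-1} + 5.
d[19] = 1·4^{18} + 5 = 1·68719476736 + 5 = 68719476741.

68719476741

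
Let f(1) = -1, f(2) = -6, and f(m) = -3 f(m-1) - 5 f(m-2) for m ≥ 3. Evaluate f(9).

f(3) = -3(-6) - 5(-1) = 23
f(4) = -3(23) - 5(-6) = -39
f(5) = -3(-39) - 5(23) = 2
f(6) = -3(2) - 5(-39) = 189
f(7) = -3(189) - 5(2) = -577
f(8) = -3(-577) - 5(189) = 786
f(9) = -3(786) - 5(-577) = 527

527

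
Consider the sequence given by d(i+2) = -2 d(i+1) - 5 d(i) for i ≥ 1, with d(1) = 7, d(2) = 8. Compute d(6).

d(3) = -2·8 - 5·7 = -51
d(4) = -2·(-51) - 5·8 = 62
d(5) = -2·62 - 5·(-51) = 131
d(6) = -2·131 - 5·62 = -572

-572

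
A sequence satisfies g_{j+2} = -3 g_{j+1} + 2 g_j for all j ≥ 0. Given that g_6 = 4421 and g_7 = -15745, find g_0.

Rearranging, g_{j-2} = (g_j + 3 g_{j-1}) / 2.
g_5 = (-15745 + 3(4421)) / 2 = -2482/2 = -1241
g_4 = (4421 + 3(-1241)) / 2 = 698/2 = 349
g_3 = (-1241 + 3(349)) / 2 = -194/2 = -97
g_2 = (349 + 3(-97)) / 2 = 58/2 = 29
g_1 = (-97 + 3(29)) / 2 = -10/2 = -5
g_0 = (29 + 3(-5)) / 2 = 14/2 = 7

7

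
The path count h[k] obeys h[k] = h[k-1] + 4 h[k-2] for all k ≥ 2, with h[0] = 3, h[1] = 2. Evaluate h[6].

h[2] = 2 + 4*3 = 14
h[3] = 14 + 4*2 = 22
h[4] = 22 + 4*14 = 78
h[5] = 78 + 4*22 = 166
h[6] = 166 + 4*78 = 478

478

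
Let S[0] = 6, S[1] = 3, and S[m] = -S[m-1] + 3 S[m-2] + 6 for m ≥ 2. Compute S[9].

S[2] = -3 + 3·6 + 6 = 21
S[3] = -21 + 3·3 + 6 = -6
S[4] = -(-6) + 3·21 + 6 = 75
S[5] = -75 + 3·(-6) + 6 = -87
S[6] = -(-87) + 3·75 + 6 = 318
S[7] = -318 + 3·(-87) + 6 = -573
S[8] = -(-573) + 3·318 + 6 = 1533
S[9] = -1533 + 3·(-573) + 6 = -3246

-3246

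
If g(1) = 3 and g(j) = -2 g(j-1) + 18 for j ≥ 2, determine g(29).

The fixed point is 18/(1 + 2) = 6, so g(j) - 6 = -2(g(j-1) - 6).
Hence g(j) = -3·(-2)^{j-1} + 6.
g(29) = -3·(-2)^{28} + 6 = -3·268435456 + 6 = -805306362.

-805306362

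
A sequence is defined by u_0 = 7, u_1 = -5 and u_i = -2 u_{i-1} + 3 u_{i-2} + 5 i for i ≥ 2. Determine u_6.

u_2 = -2(-5) + 3(7) + 10 = 41
u_3 = -2(41) + 3(-5) + 15 = -82
u_4 = -2(-82) + 3(41) + 20 = 307
u_5 = -2(307) + 3(-82) + 25 = -835
u_6 = -2(-835) + 3(307) + 30 = 2621

2621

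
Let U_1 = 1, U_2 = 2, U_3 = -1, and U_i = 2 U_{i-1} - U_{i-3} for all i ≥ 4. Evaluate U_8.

U_4 = 2*(-1) - 1 = -3
U_5 = 2*(-3) - 2 = -8
U_6 = 2*(-8) - (-1) = -15
U_7 = 2*(-15) - (-3) = -27
U_8 = 2*(-27) - (-8) = -46

-46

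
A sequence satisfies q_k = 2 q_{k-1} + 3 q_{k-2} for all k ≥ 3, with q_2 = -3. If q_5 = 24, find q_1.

Let q_1 = y.
q_3 = -6 + 3y
q_4 = -21 + 6y
q_5 = -60 + 21y
So -60 + 21y = 24, giving y = 4.

4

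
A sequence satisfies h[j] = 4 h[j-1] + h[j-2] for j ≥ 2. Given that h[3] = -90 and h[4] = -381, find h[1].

-6

Rearranging, h[j-2] = h[j] - 4 h[j-1].
h[2] = -381 - 4*(-90) = -21
h[1] = -90 - 4*(-21) = -6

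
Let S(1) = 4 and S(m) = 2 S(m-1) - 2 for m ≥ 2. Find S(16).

The fixed point is -2/(1 - 2) = 2, so S(m) - 2 = 2(S(m-1) - 2).
Hence S(m) = 2·2^{m-1} + 2.
S(16) = 2·2^{15} + 2 = 2·32768 + 2 = 65538.

65538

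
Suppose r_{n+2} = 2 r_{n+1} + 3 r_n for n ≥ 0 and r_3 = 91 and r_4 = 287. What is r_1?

Rearranging, r_{n-2} = (r_n - 2 r_{n-1}) / 3.
r_2 = (287 - 2(91)) / 3 = 105/3 = 35
r_1 = (91 - 2(35)) / 3 = 21/3 = 7

7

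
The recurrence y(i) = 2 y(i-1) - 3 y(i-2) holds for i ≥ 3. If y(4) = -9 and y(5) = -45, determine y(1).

Rearranging, y(i-2) = (y(i) - 2 y(i-1)) / -3.
y(3) = (-45 - 2(-9)) / -3 = -27/-3 = 9
y(2) = (-9 - 2(9)) / -3 = -27/-3 = 9
y(1) = (9 - 2(9)) / -3 = -9/-3 = 3

3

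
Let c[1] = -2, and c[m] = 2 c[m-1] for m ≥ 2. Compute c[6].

c[2] = 2*(-2) = -4
c[3] = 2*(-4) = -8
c[4] = 2*(-8) = -16
c[5] = 2*(-16) = -32
c[6] = 2*(-32) = -64

-64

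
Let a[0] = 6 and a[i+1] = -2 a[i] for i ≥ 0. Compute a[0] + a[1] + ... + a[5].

a[1] = -2(6) = -12
a[2] = -2(-12) = 24
a[3] = -2(24) = -48
a[4] = -2(-48) = 96
a[5] = -2(96) = -192
Sum = 6 + (-12) + 24 + (-48) + 96 + (-192) = -126

-126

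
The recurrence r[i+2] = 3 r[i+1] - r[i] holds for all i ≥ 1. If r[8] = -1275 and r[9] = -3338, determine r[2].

-3

Rearranging, r[i-2] = -(r[i] - 3 r[i-1]).
r[7] = -(-3338 - 3·(-1275)) = -487
r[6] = -(-1275 - 3·(-487)) = -186
r[5] = -(-487 - 3·(-186)) = -71
r[4] = -(-186 - 3·(-71)) = -27
r[3] = -(-71 - 3·(-27)) = -10
r[2] = -(-27 - 3·(-10)) = -3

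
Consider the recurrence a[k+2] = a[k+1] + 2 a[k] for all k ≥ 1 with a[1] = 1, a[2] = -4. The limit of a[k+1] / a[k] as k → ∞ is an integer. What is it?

The characteristic equation is r^2 - r - 2 = 0, which factors as (r - 2)(r + 1) = 0.
So the roots are 2 and -1. Since |2| > |-1| and the coefficient of 2^k is non-zero, the ratio tends to 2.

2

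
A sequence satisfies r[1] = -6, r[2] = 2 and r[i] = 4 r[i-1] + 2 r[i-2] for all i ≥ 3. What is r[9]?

r[3] = 4(2) + 2(-6) = -4
r[4] = 4(-4) + 2(2) = -12
r[5] = 4(-12) + 2(-4) = -56
r[6] = 4(-56) + 2(-12) = -248
r[7] = 4(-248) + 2(-56) = -1104
r[8] = 4(-1104) + 2(-248) = -4912
r[9] = 4(-4912) + 2(-1104) = -21856

-21856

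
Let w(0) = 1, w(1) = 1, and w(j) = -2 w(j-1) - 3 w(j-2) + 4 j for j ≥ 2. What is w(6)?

3

w(2) = -2*1 - 3*1 + 8 = 3
w(3) = -2*3 - 3*1 + 12 = 3
w(4) = -2*3 - 3*3 + 16 = 1
w(5) = -2*1 - 3*3 + 20 = 9
w(6) = -2*9 - 3*1 + 24 = 3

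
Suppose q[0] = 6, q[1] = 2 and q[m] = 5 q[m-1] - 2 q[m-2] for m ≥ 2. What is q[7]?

q[2] = 5(2) - 2(6) = -2
q[3] = 5(-2) - 2(2) = -14
q[4] = 5(-14) - 2(-2) = -66
q[5] = 5(-66) - 2(-14) = -302
q[6] = 5(-302) - 2(-66) = -1378
q[7] = 5(-1378) - 2(-302) = -6286

-6286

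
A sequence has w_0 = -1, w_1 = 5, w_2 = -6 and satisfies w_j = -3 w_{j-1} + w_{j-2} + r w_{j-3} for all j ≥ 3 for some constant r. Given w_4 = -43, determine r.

w_3 = 23 - r
w_4 = -75 + 8r
So -75 + 8r = -43, giving r = 4.

4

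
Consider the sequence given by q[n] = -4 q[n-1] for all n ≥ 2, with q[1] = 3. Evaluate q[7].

12288

q[2] = -4(3) = -12
q[3] = -4(-12) = 48
q[4] = -4(48) = -192
q[5] = -4(-192) = 768
q[6] = -4(768) = -3072
q[7] = -4(-3072) = 12288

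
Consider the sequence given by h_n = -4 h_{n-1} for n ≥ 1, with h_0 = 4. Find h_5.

-4096

h_1 = -4·4 = -16
h_2 = -4·(-16) = 64
h_3 = -4·64 = -256
h_4 = -4·(-256) = 1024
h_5 = -4·1024 = -4096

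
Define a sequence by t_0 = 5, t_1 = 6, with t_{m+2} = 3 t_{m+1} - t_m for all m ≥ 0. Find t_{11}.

t_2 = 3*6 - 5 = 13
t_3 = 3*13 - 6 = 33
t_4 = 3*33 - 13 = 86
t_5 = 3*86 - 33 = 225
t_6 = 3*225 - 86 = 589
t_7 = 3*589 - 225 = 1542
t_8 = 3*1542 - 589 = 4037
t_9 = 3*4037 - 1542 = 10569
t_{10} = 3*10569 - 4037 = 27670
t_{11} = 3*27670 - 10569 = 72441

72441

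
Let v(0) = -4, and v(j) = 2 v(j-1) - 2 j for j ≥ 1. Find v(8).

v(1) = 2(-4) - 2 = -10
v(2) = 2(-10) - 4 = -24
v(3) = 2(-24) - 6 = -54
v(4) = 2(-54) - 8 = -116
v(5) = 2(-116) - 10 = -242
v(6) = 2(-242) - 12 = -496
v(7) = 2(-496) - 14 = -1006
v(8) = 2(-1006) - 16 = -2028

-2028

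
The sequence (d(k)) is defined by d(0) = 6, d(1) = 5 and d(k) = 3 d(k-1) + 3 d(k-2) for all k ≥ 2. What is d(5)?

1665

d(2) = 3·5 + 3·6 = 33
d(3) = 3·33 + 3·5 = 114
d(4) = 3·114 + 3·33 = 441
d(5) = 3·441 + 3·114 = 1665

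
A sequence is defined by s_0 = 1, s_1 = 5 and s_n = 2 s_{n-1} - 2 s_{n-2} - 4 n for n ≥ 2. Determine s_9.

s_2 = 2·5 - 2·1 - 8 = 0
s_3 = 2·0 - 2·5 - 12 = -22
s_4 = 2·(-22) - 2·0 - 16 = -60
s_5 = 2·(-60) - 2·(-22) - 20 = -96
s_6 = 2·(-96) - 2·(-60) - 24 = -96
s_7 = 2·(-96) - 2·(-96) - 28 = -28
s_8 = 2·(-28) - 2·(-96) - 32 = 104
s_9 = 2·104 - 2·(-28) - 36 = 228

228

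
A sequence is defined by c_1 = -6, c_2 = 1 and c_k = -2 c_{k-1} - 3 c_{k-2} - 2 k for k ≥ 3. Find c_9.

c_3 = -2*1 - 3*(-6) - 6 = 10
c_4 = -2*10 - 3*1 - 8 = -31
c_5 = -2*(-31) - 3*10 - 10 = 22
c_6 = -2*22 - 3*(-31) - 12 = 37
c_7 = -2*37 - 3*22 - 14 = -154
c_8 = -2*(-154) - 3*37 - 16 = 181
c_9 = -2*181 - 3*(-154) - 18 = 82

82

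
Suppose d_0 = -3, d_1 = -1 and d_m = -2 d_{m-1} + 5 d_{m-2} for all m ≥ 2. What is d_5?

319

d_2 = -2*(-1) + 5*(-3) = -13
d_3 = -2*(-13) + 5*(-1) = 21
d_4 = -2*21 + 5*(-13) = -107
d_5 = -2*(-107) + 5*21 = 319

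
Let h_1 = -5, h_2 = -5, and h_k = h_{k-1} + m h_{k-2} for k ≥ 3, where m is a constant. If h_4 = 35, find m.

-4

h_3 = -5 - 5m
h_4 = -5 - 10m
So -5 - 10m = 35, giving m = -4.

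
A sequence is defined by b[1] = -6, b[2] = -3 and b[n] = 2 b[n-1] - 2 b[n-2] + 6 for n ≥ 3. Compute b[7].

b[3] = 2·(-3) - 2·(-6) + 6 = 12
b[4] = 2·12 - 2·(-3) + 6 = 36
b[5] = 2·36 - 2·12 + 6 = 54
b[6] = 2·54 - 2·36 + 6 = 42
b[7] = 2·42 - 2·54 + 6 = -18

-18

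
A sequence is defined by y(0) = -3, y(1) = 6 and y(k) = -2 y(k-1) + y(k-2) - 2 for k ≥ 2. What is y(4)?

y(2) = -2·6 + (-3) - 2 = -17
y(3) = -2·(-17) + 6 - 2 = 38
y(4) = -2·38 + (-17) - 2 = -95

-95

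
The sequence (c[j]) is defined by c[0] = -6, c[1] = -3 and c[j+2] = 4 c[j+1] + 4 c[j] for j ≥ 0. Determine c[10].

-9704448

c[2] = 4·(-3) + 4·(-6) = -36
c[3] = 4·(-36) + 4·(-3) = -156
c[4] = 4·(-156) + 4·(-36) = -768
c[5] = 4·(-768) + 4·(-156) = -3696
c[6] = 4·(-3696) + 4·(-768) = -17856
c[7] = 4·(-17856) + 4·(-3696) = -86208
c[8] = 4·(-86208) + 4·(-17856) = -416256
c[9] = 4·(-416256) + 4·(-86208) = -2009856
c[10] = 4·(-2009856) + 4·(-416256) = -9704448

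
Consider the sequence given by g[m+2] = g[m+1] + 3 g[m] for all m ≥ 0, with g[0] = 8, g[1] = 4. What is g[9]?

g[2] = 4 + 3·8 = 28
g[3] = 28 + 3·4 = 40
g[4] = 40 + 3·28 = 124
g[5] = 124 + 3·40 = 244
g[6] = 244 + 3·124 = 616
g[7] = 616 + 3·244 = 1348
g[8] = 1348 + 3·616 = 3196
g[9] = 3196 + 3·1348 = 7240

7240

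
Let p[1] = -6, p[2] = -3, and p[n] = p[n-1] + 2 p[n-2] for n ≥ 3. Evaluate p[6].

p[3] = (-3) + 2*(-6) = -15
p[4] = (-15) + 2*(-3) = -21
p[5] = (-21) + 2*(-15) = -51
p[6] = (-51) + 2*(-21) = -93

-93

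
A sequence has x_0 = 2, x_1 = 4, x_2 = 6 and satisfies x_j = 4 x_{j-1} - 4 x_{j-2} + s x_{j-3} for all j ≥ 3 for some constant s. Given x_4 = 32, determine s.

x_3 = 8 + 2s
x_4 = 8 + 12s
So 8 + 12s = 32, giving s = 2.

2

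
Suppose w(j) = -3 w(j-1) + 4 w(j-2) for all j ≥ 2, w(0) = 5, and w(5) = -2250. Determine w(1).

Let w(1) = v.
w(2) = 20 - 3v
w(3) = -60 + 13v
w(4) = 260 - 51v
w(5) = -1020 + 205v
So -1020 + 205v = -2250, giving v = -6.

-6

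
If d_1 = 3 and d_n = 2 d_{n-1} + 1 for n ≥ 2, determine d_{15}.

The fixed point is 1/(1 - 2) = -1, so d_n + 1 = 2(d_{n-1} + 1).
Hence d_n = 4·2^{n-1} - 1.
d_{15} = 4·2^{14} - 1 = 4·16384 - 1 = 65535.

65535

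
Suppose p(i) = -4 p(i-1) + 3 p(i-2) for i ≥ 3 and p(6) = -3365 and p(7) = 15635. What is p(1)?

Rearranging, p(i-2) = (p(i) + 4 p(i-1)) / 3.
p(5) = (15635 + 4·(-3365)) / 3 = 2175/3 = 725
p(4) = (-3365 + 4·725) / 3 = -465/3 = -155
p(3) = (725 + 4·(-155)) / 3 = 105/3 = 35
p(2) = (-155 + 4·35) / 3 = -15/3 = -5
p(1) = (35 + 4·(-5)) / 3 = 15/3 = 5

5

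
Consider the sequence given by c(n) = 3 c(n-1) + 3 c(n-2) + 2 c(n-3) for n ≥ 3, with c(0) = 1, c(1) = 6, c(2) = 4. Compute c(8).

c(3) = 3*4 + 3*6 + 2*1 = 32
c(4) = 3*32 + 3*4 + 2*6 = 120
c(5) = 3*120 + 3*32 + 2*4 = 464
c(6) = 3*464 + 3*120 + 2*32 = 1816
c(7) = 3*1816 + 3*464 + 2*120 = 7080
c(8) = 3*7080 + 3*1816 + 2*464 = 27616

27616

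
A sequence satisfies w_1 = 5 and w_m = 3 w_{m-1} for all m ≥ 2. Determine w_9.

32805

w_2 = 3·5 = 15
w_3 = 3·15 = 45
w_4 = 3·45 = 135
w_5 = 3·135 = 405
w_6 = 3·405 = 1215
w_7 = 3·1215 = 3645
w_8 = 3·3645 = 10935
w_9 = 3·10935 = 32805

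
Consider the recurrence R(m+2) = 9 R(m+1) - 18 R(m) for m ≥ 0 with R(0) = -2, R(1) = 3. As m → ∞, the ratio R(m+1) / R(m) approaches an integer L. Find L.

The characteristic equation is r^2 - 9r + 18 = 0, which factors as (r - 6)(r - 3) = 0.
So the roots are 6 and 3. Since |6| > |3| and the coefficient of 6^m is non-zero, the ratio tends to 6.

6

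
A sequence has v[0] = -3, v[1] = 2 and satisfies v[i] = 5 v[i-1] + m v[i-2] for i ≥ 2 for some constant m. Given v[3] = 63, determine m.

-1

v[2] = 10 - 3m
v[3] = 50 - 13m
So 50 - 13m = 63, giving m = -1.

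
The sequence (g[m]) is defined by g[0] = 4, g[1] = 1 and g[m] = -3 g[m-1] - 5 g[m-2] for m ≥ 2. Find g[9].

g[2] = -3·1 - 5·4 = -23
g[3] = -3·(-23) - 5·1 = 64
g[4] = -3·64 - 5·(-23) = -77
g[5] = -3·(-77) - 5·64 = -89
g[6] = -3·(-89) - 5·(-77) = 652
g[7] = -3·652 - 5·(-89) = -1511
g[8] = -3·(-1511) - 5·652 = 1273
g[9] = -3·1273 - 5·(-1511) = 3736

3736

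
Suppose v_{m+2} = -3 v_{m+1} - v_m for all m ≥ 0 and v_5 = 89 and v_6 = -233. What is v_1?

Rearranging, v_{m-2} = -(v_m + 3 v_{m-1}).
v_4 = -(-233 + 3*89) = -34
v_3 = -(89 + 3*(-34)) = 13
v_2 = -(-34 + 3*13) = -5
v_1 = -(13 + 3*(-5)) = 2

2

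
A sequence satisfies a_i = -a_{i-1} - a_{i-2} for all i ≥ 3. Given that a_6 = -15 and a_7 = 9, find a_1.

Rearranging, a_{i-2} = -(a_i + a_{i-1}).
a_5 = -(9 + (-15)) = 6
a_4 = -(-15 + 6) = 9
a_3 = -(6 + 9) = -15
a_2 = -(9 + (-15)) = 6
a_1 = -(-15 + 6) = 9

9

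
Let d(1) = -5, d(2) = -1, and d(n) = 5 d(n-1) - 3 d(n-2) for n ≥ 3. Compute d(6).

d(3) = 5*(-1) - 3*(-5) = 10
d(4) = 5*10 - 3*(-1) = 53
d(5) = 5*53 - 3*10 = 235
d(6) = 5*235 - 3*53 = 1016

1016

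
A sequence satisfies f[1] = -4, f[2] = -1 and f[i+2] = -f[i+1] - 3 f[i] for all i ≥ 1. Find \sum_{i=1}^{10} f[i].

f[3] = -(-1) - 3·(-4) = 13
f[4] = -13 - 3·(-1) = -10
f[5] = -(-10) - 3·13 = -29
f[6] = -(-29) - 3·(-10) = 59
f[7] = -59 - 3·(-29) = 28
f[8] = -28 - 3·59 = -205
f[9] = -(-205) - 3·28 = 121
f[10] = -121 - 3·(-205) = 494
Sum = (-4) + (-1) + 13 + (-10) + (-29) + 59 + 28 + (-205) + 121 + 494 = 466

466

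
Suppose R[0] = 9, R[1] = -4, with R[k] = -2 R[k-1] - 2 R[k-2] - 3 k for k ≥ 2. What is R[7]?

R[2] = -2(-4) - 2(9) - 6 = -16
R[3] = -2(-16) - 2(-4) - 9 = 31
R[4] = -2(31) - 2(-16) - 12 = -42
R[5] = -2(-42) - 2(31) - 15 = 7
R[6] = -2(7) - 2(-42) - 18 = 52
R[7] = -2(52) - 2(7) - 21 = -139

-139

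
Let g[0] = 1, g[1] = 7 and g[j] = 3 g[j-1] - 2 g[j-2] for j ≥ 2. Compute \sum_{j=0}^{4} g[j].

g[2] = 3·7 - 2·1 = 19
g[3] = 3·19 - 2·7 = 43
g[4] = 3·43 - 2·19 = 91
Sum = 1 + 7 + 19 + 43 + 91 = 161

161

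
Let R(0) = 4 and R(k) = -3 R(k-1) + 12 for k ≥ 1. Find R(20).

3486784404

The fixed point is 12/(1 + 3) = 3, so R(k) - 3 = -3(R(k-1) - 3).
Hence R(k) = 1·(-3)^k + 3.
R(20) = 1·(-3)^{20} + 3 = 1·3486784401 + 3 = 3486784404.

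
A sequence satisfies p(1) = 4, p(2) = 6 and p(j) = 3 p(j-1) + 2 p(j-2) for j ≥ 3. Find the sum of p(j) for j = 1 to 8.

20214

p(3) = 3*6 + 2*4 = 26
p(4) = 3*26 + 2*6 = 90
p(5) = 3*90 + 2*26 = 322
p(6) = 3*322 + 2*90 = 1146
p(7) = 3*1146 + 2*322 = 4082
p(8) = 3*4082 + 2*1146 = 14538
Sum = 4 + 6 + 26 + 90 + 322 + 1146 + 4082 + 14538 = 20214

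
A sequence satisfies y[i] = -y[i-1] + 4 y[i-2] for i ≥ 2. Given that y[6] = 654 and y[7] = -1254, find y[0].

9

Rearranging, y[i-2] = (y[i] + y[i-1]) / 4.
y[5] = (-1254 + 654) / 4 = -600/4 = -150
y[4] = (654 + (-150)) / 4 = 504/4 = 126
y[3] = (-150 + 126) / 4 = -24/4 = -6
y[2] = (126 + (-6)) / 4 = 120/4 = 30
y[1] = (-6 + 30) / 4 = 24/4 = 6
y[0] = (30 + 6) / 4 = 36/4 = 9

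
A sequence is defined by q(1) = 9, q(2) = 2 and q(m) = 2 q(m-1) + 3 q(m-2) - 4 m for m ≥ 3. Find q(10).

19690

q(3) = 2*2 + 3*9 - 12 = 19
q(4) = 2*19 + 3*2 - 16 = 28
q(5) = 2*28 + 3*19 - 20 = 93
q(6) = 2*93 + 3*28 - 24 = 246
q(7) = 2*246 + 3*93 - 28 = 743
q(8) = 2*743 + 3*246 - 32 = 2192
q(9) = 2*2192 + 3*743 - 36 = 6577
q(10) = 2*6577 + 3*2192 - 40 = 19690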